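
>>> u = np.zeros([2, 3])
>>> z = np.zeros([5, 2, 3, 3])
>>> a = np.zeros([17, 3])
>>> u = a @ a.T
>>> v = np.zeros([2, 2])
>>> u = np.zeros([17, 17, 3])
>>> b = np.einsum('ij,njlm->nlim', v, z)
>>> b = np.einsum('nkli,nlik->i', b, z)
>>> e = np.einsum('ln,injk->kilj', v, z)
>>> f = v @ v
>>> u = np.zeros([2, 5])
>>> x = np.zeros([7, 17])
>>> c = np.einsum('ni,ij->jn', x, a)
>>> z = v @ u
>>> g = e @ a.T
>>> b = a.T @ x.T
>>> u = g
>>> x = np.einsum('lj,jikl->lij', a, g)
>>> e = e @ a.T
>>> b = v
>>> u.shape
(3, 5, 2, 17)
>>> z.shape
(2, 5)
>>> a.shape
(17, 3)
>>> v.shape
(2, 2)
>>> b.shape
(2, 2)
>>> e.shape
(3, 5, 2, 17)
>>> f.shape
(2, 2)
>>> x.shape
(17, 5, 3)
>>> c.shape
(3, 7)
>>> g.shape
(3, 5, 2, 17)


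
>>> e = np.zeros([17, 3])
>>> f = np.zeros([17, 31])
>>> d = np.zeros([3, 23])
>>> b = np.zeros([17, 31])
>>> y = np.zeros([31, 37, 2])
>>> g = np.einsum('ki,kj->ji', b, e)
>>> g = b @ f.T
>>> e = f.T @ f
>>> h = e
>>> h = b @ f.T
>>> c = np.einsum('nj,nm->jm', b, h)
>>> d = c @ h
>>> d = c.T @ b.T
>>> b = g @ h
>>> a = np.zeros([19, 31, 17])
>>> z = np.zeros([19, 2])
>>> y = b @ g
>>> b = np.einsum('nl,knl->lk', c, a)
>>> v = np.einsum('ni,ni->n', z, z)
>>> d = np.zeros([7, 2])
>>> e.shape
(31, 31)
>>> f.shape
(17, 31)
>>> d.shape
(7, 2)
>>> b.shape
(17, 19)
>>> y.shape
(17, 17)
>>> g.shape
(17, 17)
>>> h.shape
(17, 17)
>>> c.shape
(31, 17)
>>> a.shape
(19, 31, 17)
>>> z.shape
(19, 2)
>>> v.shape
(19,)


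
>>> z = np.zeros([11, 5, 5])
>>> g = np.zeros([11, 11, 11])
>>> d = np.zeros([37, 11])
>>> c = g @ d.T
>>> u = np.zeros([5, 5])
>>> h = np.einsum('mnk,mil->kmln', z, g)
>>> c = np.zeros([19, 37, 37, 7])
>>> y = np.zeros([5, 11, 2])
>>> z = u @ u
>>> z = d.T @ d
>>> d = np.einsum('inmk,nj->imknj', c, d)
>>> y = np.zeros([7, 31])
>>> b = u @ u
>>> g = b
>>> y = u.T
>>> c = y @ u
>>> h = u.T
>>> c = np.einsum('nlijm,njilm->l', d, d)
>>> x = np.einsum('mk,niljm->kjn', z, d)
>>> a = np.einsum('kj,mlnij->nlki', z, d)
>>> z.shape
(11, 11)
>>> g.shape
(5, 5)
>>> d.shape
(19, 37, 7, 37, 11)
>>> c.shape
(37,)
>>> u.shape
(5, 5)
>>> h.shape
(5, 5)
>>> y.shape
(5, 5)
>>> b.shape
(5, 5)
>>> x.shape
(11, 37, 19)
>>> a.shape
(7, 37, 11, 37)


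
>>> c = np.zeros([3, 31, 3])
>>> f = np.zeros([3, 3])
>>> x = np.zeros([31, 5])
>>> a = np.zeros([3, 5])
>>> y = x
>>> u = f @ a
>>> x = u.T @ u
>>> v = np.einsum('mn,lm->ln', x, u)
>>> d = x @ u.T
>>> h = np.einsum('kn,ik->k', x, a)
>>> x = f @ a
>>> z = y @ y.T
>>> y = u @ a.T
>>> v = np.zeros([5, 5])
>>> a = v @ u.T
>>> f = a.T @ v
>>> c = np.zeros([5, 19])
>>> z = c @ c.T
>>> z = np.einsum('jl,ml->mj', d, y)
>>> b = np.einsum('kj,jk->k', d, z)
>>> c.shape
(5, 19)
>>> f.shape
(3, 5)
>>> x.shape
(3, 5)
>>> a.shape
(5, 3)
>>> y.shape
(3, 3)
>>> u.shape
(3, 5)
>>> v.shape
(5, 5)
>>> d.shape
(5, 3)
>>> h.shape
(5,)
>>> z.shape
(3, 5)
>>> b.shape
(5,)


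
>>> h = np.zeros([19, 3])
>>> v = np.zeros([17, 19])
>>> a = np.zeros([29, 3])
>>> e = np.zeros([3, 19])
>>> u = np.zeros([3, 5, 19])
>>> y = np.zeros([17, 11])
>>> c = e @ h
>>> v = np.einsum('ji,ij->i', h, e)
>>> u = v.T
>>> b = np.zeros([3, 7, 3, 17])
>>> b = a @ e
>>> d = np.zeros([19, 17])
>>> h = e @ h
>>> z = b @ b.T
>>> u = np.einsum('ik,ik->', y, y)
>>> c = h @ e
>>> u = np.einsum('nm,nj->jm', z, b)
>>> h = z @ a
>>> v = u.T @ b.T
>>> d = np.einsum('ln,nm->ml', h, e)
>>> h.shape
(29, 3)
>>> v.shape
(29, 29)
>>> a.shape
(29, 3)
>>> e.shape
(3, 19)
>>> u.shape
(19, 29)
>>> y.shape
(17, 11)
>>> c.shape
(3, 19)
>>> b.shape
(29, 19)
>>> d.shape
(19, 29)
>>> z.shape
(29, 29)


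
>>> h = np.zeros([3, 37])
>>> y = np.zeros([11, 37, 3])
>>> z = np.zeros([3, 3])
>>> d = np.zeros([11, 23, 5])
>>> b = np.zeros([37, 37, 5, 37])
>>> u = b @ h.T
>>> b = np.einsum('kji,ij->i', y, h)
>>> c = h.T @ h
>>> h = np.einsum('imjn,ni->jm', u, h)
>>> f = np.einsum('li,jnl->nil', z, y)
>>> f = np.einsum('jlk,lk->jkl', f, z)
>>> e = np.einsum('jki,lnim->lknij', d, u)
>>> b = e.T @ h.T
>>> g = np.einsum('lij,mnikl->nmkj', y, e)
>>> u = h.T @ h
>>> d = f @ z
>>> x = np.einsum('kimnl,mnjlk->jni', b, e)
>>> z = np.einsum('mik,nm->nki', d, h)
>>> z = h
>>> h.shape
(5, 37)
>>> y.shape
(11, 37, 3)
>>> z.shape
(5, 37)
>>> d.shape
(37, 3, 3)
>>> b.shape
(11, 5, 37, 23, 5)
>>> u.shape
(37, 37)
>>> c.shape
(37, 37)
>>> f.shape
(37, 3, 3)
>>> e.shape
(37, 23, 37, 5, 11)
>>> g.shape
(23, 37, 5, 3)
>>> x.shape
(37, 23, 5)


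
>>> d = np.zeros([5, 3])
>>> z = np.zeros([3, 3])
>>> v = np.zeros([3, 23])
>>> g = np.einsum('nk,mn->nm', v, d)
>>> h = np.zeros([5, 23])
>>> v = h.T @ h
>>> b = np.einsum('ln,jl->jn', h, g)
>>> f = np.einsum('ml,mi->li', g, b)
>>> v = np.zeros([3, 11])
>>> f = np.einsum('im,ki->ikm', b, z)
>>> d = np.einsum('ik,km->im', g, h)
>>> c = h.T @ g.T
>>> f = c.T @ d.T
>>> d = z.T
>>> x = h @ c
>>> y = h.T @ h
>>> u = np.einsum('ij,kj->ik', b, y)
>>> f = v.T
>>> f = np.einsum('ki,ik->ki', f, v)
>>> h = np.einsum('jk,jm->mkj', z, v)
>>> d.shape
(3, 3)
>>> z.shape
(3, 3)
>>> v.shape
(3, 11)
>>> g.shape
(3, 5)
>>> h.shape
(11, 3, 3)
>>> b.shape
(3, 23)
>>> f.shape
(11, 3)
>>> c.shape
(23, 3)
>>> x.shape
(5, 3)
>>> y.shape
(23, 23)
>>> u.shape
(3, 23)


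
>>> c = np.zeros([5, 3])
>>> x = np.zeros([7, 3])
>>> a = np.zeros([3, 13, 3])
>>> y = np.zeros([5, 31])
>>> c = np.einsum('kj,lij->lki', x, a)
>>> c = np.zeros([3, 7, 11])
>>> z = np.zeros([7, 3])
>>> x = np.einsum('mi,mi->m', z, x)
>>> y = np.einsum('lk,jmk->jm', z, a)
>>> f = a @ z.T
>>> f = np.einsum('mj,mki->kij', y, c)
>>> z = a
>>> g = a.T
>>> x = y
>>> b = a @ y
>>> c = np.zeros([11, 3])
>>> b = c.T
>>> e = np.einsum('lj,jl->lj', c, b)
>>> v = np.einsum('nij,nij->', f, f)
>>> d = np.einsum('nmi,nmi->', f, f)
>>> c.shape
(11, 3)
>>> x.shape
(3, 13)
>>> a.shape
(3, 13, 3)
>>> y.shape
(3, 13)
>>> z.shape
(3, 13, 3)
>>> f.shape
(7, 11, 13)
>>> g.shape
(3, 13, 3)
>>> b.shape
(3, 11)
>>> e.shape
(11, 3)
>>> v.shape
()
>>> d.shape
()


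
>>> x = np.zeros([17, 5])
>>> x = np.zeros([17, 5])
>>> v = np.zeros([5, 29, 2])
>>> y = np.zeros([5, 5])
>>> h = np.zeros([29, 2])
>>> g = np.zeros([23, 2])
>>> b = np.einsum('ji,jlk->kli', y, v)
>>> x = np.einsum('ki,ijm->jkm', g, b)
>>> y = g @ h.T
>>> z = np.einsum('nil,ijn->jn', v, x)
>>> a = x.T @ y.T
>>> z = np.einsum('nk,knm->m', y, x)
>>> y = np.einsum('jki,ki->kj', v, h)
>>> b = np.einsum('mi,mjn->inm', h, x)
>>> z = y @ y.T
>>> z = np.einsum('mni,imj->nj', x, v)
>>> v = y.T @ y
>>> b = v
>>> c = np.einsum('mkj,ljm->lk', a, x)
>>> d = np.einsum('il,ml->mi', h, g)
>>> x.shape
(29, 23, 5)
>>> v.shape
(5, 5)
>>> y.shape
(29, 5)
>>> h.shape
(29, 2)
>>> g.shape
(23, 2)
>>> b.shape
(5, 5)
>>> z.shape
(23, 2)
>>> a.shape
(5, 23, 23)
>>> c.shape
(29, 23)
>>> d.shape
(23, 29)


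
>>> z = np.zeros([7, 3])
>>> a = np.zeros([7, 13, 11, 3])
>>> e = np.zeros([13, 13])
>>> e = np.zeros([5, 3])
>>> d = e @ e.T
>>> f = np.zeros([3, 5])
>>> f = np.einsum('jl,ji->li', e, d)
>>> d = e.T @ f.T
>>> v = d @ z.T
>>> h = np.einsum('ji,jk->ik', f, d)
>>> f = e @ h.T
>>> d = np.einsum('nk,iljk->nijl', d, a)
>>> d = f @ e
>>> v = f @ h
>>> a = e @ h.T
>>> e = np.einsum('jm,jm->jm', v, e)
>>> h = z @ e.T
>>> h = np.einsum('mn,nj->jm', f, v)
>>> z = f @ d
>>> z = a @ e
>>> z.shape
(5, 3)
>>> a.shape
(5, 5)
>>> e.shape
(5, 3)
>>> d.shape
(5, 3)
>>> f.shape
(5, 5)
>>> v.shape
(5, 3)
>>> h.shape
(3, 5)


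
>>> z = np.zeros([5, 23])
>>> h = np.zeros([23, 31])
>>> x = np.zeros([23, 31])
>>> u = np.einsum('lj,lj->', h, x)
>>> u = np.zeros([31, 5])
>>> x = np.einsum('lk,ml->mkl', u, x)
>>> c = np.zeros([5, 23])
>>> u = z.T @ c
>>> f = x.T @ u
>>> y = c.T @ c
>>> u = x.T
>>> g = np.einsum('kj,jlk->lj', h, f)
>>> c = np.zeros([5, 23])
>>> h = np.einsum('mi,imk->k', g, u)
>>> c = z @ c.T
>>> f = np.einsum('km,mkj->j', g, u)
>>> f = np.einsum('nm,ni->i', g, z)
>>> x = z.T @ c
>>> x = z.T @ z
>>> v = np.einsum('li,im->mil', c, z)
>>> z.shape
(5, 23)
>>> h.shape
(23,)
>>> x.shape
(23, 23)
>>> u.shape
(31, 5, 23)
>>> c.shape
(5, 5)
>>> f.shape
(23,)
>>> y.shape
(23, 23)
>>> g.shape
(5, 31)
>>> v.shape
(23, 5, 5)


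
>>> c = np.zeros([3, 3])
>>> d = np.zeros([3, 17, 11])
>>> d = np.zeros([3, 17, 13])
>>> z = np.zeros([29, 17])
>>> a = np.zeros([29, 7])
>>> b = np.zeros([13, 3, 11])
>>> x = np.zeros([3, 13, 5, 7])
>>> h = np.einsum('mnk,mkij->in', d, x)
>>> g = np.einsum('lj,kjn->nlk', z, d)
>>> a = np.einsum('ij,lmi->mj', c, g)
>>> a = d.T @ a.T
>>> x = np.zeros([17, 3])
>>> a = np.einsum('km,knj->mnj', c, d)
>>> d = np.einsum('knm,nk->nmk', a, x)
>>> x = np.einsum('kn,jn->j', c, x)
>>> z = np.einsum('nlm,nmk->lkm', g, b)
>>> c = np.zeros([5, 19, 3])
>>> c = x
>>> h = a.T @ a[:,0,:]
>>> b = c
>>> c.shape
(17,)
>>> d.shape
(17, 13, 3)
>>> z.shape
(29, 11, 3)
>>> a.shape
(3, 17, 13)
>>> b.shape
(17,)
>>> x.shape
(17,)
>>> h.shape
(13, 17, 13)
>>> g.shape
(13, 29, 3)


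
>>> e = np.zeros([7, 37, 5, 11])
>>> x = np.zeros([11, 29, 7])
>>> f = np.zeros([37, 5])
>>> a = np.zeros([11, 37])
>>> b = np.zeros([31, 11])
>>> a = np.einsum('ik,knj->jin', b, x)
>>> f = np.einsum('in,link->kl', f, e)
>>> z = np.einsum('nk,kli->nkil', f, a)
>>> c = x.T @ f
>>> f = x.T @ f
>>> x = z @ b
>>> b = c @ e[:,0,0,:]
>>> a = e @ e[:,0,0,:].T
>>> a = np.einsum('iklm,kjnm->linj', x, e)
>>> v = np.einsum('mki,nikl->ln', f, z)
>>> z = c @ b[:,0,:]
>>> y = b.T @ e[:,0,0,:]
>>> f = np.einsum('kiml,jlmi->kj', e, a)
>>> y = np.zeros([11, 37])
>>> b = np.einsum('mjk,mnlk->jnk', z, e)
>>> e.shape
(7, 37, 5, 11)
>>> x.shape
(11, 7, 29, 11)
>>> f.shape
(7, 29)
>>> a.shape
(29, 11, 5, 37)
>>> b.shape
(29, 37, 11)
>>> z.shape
(7, 29, 11)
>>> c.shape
(7, 29, 7)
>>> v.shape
(31, 11)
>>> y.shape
(11, 37)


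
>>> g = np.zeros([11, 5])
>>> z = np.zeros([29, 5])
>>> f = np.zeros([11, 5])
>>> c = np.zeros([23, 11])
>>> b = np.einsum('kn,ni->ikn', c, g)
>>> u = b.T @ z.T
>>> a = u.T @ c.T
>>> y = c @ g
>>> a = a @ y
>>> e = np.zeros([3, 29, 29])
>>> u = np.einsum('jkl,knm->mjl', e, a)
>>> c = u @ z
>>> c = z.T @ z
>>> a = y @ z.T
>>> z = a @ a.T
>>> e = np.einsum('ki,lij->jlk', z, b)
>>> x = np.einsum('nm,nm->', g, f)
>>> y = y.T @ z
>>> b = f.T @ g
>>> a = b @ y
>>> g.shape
(11, 5)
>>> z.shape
(23, 23)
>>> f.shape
(11, 5)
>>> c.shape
(5, 5)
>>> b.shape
(5, 5)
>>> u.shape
(5, 3, 29)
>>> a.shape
(5, 23)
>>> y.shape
(5, 23)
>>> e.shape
(11, 5, 23)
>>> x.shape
()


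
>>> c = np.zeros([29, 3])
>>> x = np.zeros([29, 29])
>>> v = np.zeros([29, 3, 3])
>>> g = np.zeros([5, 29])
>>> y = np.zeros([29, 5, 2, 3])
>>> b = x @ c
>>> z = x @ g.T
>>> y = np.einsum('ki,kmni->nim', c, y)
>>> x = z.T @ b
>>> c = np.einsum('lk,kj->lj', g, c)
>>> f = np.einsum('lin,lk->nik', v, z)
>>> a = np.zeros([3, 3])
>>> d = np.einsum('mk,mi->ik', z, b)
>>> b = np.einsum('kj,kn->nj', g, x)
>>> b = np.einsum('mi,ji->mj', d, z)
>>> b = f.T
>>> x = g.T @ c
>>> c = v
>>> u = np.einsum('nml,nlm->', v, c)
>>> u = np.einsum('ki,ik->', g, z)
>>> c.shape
(29, 3, 3)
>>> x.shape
(29, 3)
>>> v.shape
(29, 3, 3)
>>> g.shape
(5, 29)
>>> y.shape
(2, 3, 5)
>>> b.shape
(5, 3, 3)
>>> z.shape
(29, 5)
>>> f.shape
(3, 3, 5)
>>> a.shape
(3, 3)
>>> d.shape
(3, 5)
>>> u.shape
()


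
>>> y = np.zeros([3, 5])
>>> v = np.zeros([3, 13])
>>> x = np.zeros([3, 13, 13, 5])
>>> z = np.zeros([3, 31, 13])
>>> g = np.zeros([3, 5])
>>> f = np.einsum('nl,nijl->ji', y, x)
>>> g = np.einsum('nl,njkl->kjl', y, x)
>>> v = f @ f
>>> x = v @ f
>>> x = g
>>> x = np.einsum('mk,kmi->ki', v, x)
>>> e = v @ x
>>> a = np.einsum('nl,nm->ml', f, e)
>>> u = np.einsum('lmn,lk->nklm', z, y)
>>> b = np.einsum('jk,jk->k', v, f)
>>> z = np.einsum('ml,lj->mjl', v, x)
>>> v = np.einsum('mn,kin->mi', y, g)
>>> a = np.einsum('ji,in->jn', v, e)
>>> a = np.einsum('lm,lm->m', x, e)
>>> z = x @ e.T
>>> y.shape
(3, 5)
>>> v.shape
(3, 13)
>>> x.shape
(13, 5)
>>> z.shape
(13, 13)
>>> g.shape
(13, 13, 5)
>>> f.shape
(13, 13)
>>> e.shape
(13, 5)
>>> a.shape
(5,)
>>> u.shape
(13, 5, 3, 31)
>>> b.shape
(13,)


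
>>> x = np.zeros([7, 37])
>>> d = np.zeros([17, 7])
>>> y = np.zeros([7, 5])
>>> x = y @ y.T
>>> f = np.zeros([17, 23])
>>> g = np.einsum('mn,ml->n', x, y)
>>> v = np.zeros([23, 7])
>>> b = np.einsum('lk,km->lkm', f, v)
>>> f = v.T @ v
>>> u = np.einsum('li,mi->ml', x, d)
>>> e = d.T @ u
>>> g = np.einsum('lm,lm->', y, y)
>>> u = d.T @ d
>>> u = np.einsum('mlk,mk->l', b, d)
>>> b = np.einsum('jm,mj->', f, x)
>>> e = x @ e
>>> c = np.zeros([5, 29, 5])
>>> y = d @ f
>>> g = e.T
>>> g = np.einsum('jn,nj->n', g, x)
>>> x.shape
(7, 7)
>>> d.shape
(17, 7)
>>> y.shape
(17, 7)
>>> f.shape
(7, 7)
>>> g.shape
(7,)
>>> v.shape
(23, 7)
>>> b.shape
()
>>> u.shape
(23,)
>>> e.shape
(7, 7)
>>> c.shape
(5, 29, 5)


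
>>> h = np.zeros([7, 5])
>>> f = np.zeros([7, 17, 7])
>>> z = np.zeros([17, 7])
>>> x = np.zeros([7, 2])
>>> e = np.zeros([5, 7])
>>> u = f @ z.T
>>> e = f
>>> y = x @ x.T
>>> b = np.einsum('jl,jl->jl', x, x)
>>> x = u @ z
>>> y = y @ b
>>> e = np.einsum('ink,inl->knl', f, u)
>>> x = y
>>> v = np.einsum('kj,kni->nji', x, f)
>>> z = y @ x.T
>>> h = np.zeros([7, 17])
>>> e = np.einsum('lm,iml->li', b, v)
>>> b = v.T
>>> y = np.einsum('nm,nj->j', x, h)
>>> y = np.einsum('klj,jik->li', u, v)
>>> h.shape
(7, 17)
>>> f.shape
(7, 17, 7)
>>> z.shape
(7, 7)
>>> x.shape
(7, 2)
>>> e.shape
(7, 17)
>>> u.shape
(7, 17, 17)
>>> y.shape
(17, 2)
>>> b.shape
(7, 2, 17)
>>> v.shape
(17, 2, 7)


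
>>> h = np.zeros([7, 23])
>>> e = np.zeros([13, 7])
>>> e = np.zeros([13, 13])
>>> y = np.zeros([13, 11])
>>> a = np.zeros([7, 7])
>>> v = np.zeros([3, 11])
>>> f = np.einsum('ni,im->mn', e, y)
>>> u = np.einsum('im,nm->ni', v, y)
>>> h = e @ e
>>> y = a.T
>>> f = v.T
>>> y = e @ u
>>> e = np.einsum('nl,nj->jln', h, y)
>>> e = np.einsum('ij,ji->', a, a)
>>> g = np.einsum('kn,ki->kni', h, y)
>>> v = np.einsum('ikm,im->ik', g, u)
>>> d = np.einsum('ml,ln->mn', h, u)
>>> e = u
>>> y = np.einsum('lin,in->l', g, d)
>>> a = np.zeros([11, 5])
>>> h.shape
(13, 13)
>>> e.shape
(13, 3)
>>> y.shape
(13,)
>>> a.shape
(11, 5)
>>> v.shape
(13, 13)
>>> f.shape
(11, 3)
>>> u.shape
(13, 3)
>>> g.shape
(13, 13, 3)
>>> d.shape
(13, 3)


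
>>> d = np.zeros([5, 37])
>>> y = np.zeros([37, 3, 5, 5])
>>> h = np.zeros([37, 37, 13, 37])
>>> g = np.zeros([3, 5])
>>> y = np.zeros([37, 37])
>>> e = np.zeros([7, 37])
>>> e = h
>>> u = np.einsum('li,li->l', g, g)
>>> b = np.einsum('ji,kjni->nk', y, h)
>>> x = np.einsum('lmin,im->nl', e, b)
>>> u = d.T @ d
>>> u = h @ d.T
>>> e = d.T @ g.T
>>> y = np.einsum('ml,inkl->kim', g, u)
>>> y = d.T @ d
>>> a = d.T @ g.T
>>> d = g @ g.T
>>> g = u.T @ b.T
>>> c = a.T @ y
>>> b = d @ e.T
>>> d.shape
(3, 3)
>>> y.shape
(37, 37)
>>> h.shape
(37, 37, 13, 37)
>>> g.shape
(5, 13, 37, 13)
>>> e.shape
(37, 3)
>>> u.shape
(37, 37, 13, 5)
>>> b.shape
(3, 37)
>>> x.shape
(37, 37)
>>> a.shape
(37, 3)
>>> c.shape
(3, 37)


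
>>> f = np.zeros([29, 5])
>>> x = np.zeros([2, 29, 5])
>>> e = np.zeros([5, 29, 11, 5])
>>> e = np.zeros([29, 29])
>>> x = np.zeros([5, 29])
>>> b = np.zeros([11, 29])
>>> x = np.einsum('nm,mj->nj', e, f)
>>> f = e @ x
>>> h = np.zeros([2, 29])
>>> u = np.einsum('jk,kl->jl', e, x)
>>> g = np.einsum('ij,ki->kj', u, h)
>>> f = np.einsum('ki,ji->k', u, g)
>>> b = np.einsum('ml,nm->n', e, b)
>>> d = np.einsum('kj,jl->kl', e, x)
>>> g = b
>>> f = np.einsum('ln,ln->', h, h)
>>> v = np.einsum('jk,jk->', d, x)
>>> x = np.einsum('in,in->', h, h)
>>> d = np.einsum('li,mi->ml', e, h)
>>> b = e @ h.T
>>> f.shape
()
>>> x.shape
()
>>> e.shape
(29, 29)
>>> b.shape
(29, 2)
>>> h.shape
(2, 29)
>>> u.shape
(29, 5)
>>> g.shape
(11,)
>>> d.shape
(2, 29)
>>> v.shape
()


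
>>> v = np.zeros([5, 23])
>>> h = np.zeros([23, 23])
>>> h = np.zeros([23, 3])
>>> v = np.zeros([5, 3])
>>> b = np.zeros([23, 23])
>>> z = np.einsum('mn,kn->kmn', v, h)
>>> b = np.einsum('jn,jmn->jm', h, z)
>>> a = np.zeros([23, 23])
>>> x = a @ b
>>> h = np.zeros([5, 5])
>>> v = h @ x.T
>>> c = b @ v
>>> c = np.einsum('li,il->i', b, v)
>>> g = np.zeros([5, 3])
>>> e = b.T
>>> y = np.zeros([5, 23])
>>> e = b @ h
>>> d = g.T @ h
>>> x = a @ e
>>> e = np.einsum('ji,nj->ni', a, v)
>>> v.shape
(5, 23)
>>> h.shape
(5, 5)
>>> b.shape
(23, 5)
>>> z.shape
(23, 5, 3)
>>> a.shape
(23, 23)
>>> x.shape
(23, 5)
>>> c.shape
(5,)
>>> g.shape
(5, 3)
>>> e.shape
(5, 23)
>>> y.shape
(5, 23)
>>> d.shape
(3, 5)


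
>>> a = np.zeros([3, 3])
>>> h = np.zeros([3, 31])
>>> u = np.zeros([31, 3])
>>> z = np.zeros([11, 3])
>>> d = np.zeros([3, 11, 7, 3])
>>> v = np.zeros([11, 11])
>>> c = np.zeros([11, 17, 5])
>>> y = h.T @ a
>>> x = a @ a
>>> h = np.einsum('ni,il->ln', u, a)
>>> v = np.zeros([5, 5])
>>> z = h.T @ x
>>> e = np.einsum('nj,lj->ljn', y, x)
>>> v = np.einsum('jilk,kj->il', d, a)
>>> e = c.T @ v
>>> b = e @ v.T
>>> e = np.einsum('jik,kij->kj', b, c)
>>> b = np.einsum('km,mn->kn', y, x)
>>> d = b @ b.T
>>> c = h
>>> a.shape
(3, 3)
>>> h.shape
(3, 31)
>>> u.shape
(31, 3)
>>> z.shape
(31, 3)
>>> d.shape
(31, 31)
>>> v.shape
(11, 7)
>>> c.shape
(3, 31)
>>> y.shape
(31, 3)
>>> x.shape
(3, 3)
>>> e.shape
(11, 5)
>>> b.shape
(31, 3)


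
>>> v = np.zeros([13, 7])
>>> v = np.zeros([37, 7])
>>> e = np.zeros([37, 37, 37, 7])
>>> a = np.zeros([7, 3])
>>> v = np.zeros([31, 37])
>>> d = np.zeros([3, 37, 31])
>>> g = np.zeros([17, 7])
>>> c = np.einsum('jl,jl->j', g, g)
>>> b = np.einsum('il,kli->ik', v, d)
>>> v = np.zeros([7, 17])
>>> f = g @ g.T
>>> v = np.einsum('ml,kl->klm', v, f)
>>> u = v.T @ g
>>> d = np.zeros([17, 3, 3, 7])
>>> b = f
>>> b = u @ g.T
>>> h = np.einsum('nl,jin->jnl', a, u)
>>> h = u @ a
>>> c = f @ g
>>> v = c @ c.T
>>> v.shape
(17, 17)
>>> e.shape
(37, 37, 37, 7)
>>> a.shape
(7, 3)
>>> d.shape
(17, 3, 3, 7)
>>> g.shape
(17, 7)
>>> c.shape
(17, 7)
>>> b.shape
(7, 17, 17)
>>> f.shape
(17, 17)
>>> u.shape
(7, 17, 7)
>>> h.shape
(7, 17, 3)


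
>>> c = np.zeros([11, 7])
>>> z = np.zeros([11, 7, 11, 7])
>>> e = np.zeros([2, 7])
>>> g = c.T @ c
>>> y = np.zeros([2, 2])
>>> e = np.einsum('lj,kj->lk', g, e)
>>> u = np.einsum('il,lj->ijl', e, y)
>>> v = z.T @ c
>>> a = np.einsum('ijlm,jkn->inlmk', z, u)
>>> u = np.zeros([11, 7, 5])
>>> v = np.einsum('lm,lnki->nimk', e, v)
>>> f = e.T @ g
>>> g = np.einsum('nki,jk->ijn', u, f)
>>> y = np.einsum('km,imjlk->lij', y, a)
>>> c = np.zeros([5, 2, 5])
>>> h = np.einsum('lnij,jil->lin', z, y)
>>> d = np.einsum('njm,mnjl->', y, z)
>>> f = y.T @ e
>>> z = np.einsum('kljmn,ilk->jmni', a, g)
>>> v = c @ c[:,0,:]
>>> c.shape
(5, 2, 5)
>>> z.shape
(11, 7, 2, 5)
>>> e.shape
(7, 2)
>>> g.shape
(5, 2, 11)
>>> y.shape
(7, 11, 11)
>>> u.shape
(11, 7, 5)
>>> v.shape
(5, 2, 5)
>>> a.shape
(11, 2, 11, 7, 2)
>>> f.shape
(11, 11, 2)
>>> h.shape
(11, 11, 7)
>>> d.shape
()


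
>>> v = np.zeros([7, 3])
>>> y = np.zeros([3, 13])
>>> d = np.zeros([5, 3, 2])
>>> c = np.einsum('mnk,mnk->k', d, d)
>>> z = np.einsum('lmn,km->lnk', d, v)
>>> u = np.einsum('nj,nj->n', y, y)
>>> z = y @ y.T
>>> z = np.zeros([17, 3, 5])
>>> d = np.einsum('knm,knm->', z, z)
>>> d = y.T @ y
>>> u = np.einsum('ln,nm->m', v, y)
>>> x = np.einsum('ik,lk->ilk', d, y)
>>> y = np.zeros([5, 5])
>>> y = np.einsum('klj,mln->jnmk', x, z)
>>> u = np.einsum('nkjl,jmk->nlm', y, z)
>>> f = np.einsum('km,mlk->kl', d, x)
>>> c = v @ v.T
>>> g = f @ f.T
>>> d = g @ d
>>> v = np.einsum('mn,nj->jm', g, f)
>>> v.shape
(3, 13)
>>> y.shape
(13, 5, 17, 13)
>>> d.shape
(13, 13)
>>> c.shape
(7, 7)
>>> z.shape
(17, 3, 5)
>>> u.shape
(13, 13, 3)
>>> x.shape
(13, 3, 13)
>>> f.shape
(13, 3)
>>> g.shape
(13, 13)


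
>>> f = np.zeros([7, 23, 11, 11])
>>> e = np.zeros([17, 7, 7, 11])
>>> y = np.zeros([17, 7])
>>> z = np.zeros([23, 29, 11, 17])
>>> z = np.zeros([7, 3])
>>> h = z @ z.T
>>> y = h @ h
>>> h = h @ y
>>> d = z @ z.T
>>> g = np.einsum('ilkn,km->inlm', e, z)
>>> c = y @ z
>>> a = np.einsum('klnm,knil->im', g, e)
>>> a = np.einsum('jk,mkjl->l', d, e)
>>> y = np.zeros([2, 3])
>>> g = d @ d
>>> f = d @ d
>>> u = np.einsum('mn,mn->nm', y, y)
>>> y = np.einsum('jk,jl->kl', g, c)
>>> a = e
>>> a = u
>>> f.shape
(7, 7)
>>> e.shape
(17, 7, 7, 11)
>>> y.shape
(7, 3)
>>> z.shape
(7, 3)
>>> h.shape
(7, 7)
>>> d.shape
(7, 7)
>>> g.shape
(7, 7)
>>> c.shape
(7, 3)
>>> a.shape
(3, 2)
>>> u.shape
(3, 2)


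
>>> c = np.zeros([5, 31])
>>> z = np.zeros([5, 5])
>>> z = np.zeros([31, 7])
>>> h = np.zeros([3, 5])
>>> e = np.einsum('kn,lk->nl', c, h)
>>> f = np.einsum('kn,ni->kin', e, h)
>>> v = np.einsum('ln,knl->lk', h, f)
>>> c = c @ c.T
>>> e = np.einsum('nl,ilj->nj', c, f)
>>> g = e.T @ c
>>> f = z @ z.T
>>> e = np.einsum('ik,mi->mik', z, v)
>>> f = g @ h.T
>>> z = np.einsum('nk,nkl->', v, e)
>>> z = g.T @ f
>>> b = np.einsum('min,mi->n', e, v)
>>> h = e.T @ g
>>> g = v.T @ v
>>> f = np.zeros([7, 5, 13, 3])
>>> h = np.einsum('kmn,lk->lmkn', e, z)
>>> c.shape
(5, 5)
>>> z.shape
(5, 3)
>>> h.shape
(5, 31, 3, 7)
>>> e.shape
(3, 31, 7)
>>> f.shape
(7, 5, 13, 3)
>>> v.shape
(3, 31)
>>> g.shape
(31, 31)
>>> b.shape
(7,)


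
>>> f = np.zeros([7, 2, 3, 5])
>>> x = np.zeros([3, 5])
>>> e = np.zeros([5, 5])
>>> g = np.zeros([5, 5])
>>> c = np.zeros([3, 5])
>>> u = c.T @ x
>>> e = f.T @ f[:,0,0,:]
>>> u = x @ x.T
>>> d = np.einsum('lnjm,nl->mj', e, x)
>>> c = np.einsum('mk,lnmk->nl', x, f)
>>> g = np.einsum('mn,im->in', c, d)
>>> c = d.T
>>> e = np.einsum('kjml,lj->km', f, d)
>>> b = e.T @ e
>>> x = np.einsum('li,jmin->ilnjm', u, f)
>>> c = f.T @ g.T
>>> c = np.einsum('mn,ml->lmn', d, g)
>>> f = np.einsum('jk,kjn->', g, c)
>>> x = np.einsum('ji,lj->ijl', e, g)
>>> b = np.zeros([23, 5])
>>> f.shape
()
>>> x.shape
(3, 7, 5)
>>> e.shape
(7, 3)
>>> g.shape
(5, 7)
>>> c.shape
(7, 5, 2)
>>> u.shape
(3, 3)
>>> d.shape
(5, 2)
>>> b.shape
(23, 5)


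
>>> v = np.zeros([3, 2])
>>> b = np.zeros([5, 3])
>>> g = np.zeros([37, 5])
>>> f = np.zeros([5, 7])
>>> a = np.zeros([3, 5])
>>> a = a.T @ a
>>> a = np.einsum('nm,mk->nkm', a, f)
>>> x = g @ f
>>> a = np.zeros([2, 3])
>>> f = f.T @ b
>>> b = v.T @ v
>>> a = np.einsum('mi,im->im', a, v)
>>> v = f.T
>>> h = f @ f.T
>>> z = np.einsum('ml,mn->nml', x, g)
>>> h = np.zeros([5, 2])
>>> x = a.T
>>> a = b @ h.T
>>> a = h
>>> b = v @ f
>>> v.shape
(3, 7)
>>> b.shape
(3, 3)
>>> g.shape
(37, 5)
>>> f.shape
(7, 3)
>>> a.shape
(5, 2)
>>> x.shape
(2, 3)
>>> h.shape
(5, 2)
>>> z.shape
(5, 37, 7)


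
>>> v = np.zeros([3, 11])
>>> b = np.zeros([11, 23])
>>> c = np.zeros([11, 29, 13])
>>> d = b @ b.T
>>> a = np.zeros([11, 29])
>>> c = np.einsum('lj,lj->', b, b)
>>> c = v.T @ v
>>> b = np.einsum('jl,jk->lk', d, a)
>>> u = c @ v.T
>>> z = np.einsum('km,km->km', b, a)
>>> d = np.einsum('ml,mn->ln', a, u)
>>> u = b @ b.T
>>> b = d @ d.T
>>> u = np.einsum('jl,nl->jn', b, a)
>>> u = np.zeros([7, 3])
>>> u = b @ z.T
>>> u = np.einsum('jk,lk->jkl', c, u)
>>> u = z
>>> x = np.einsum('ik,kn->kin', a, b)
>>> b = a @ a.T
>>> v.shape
(3, 11)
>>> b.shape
(11, 11)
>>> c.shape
(11, 11)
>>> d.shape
(29, 3)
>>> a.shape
(11, 29)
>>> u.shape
(11, 29)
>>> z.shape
(11, 29)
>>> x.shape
(29, 11, 29)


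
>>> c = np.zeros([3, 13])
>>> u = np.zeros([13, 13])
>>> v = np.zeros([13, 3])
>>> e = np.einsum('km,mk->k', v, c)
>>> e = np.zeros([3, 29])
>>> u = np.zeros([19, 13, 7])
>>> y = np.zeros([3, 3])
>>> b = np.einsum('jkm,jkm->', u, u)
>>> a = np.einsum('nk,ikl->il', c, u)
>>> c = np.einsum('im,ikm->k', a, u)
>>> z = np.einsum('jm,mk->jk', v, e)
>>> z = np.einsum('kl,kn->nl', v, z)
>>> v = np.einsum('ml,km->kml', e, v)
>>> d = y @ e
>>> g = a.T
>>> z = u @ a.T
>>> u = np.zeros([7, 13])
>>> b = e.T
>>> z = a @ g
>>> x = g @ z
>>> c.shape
(13,)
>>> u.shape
(7, 13)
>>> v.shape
(13, 3, 29)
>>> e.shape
(3, 29)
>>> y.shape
(3, 3)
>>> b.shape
(29, 3)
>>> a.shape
(19, 7)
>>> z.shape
(19, 19)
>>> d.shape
(3, 29)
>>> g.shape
(7, 19)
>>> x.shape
(7, 19)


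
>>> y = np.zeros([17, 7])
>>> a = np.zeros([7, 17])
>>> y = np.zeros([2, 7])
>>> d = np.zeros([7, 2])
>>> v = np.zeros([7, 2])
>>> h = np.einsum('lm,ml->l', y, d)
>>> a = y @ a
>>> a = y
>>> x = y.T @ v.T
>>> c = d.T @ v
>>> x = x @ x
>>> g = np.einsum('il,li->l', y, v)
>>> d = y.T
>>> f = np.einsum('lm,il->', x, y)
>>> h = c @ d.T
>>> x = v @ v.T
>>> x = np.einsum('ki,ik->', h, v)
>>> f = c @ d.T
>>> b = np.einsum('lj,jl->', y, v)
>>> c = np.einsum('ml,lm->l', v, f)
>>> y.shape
(2, 7)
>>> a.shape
(2, 7)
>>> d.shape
(7, 2)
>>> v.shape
(7, 2)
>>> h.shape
(2, 7)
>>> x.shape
()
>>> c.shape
(2,)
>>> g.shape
(7,)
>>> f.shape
(2, 7)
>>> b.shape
()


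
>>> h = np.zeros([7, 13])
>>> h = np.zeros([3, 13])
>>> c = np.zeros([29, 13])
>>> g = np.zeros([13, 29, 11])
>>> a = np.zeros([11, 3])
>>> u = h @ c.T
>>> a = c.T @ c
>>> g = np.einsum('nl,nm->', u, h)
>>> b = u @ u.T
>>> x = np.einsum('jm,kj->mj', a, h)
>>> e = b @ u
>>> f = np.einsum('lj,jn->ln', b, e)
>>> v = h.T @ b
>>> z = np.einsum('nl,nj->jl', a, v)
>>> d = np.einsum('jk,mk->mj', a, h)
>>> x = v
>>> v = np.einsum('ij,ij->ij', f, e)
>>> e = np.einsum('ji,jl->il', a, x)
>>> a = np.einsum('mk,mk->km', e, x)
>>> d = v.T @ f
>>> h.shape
(3, 13)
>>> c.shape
(29, 13)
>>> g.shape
()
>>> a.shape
(3, 13)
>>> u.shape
(3, 29)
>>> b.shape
(3, 3)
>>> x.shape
(13, 3)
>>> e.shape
(13, 3)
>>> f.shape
(3, 29)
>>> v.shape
(3, 29)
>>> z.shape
(3, 13)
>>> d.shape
(29, 29)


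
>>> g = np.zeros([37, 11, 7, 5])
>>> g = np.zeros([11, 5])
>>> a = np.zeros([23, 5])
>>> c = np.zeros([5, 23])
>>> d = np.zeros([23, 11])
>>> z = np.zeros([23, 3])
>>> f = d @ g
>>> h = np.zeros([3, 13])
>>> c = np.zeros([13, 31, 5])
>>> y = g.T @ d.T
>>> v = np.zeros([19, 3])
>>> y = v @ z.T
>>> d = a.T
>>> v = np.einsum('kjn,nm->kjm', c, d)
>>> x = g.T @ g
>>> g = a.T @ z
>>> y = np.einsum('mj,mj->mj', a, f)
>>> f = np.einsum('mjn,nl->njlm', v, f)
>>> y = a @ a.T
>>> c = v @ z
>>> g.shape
(5, 3)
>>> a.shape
(23, 5)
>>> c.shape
(13, 31, 3)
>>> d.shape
(5, 23)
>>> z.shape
(23, 3)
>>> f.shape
(23, 31, 5, 13)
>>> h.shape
(3, 13)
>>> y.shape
(23, 23)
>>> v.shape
(13, 31, 23)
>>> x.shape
(5, 5)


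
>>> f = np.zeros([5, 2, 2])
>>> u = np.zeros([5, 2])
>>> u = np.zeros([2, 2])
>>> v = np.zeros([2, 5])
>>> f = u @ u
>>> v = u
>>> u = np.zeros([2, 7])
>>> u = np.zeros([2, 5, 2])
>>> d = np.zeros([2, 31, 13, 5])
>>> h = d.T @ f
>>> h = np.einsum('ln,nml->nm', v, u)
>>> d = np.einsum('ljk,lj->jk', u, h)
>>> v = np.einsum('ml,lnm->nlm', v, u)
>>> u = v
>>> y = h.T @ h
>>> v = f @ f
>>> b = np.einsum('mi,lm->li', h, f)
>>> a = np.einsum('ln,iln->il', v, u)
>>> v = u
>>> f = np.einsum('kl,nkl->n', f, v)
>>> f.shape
(5,)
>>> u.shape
(5, 2, 2)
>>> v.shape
(5, 2, 2)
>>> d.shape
(5, 2)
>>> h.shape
(2, 5)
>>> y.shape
(5, 5)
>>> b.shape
(2, 5)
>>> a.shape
(5, 2)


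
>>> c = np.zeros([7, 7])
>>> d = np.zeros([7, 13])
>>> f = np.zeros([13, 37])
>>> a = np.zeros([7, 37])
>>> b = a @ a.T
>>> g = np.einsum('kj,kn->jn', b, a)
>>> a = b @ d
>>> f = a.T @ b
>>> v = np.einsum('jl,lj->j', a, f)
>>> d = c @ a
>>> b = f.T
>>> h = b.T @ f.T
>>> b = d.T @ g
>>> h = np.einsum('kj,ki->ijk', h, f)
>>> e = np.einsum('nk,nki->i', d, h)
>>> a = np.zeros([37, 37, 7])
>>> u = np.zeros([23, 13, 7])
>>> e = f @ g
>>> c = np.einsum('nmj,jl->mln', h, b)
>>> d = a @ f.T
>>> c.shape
(13, 37, 7)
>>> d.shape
(37, 37, 13)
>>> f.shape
(13, 7)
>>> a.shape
(37, 37, 7)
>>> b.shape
(13, 37)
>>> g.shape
(7, 37)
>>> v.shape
(7,)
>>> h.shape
(7, 13, 13)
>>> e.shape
(13, 37)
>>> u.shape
(23, 13, 7)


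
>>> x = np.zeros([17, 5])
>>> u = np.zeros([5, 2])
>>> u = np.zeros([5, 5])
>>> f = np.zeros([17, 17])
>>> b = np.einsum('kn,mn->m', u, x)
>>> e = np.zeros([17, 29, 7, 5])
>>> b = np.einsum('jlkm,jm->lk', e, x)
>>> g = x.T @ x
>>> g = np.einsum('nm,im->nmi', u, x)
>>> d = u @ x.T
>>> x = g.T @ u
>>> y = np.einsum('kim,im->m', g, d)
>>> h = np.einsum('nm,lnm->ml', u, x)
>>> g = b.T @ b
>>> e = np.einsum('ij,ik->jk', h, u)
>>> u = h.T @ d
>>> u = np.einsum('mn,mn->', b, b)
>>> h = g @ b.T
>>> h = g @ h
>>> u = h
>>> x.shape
(17, 5, 5)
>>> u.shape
(7, 29)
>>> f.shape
(17, 17)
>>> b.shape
(29, 7)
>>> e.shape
(17, 5)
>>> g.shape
(7, 7)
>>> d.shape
(5, 17)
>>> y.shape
(17,)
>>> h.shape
(7, 29)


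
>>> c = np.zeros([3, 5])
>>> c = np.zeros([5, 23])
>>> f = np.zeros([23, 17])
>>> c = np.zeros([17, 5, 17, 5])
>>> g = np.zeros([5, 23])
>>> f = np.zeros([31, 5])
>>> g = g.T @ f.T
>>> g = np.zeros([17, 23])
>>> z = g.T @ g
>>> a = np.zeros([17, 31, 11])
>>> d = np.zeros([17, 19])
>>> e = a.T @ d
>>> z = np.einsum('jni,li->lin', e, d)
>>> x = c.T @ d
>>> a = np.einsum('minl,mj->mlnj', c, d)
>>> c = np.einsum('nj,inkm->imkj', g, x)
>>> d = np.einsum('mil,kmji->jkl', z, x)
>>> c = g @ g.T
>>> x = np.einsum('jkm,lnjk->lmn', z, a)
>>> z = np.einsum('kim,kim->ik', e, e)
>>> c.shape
(17, 17)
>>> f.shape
(31, 5)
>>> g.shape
(17, 23)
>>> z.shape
(31, 11)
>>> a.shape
(17, 5, 17, 19)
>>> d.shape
(5, 5, 31)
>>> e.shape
(11, 31, 19)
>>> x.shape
(17, 31, 5)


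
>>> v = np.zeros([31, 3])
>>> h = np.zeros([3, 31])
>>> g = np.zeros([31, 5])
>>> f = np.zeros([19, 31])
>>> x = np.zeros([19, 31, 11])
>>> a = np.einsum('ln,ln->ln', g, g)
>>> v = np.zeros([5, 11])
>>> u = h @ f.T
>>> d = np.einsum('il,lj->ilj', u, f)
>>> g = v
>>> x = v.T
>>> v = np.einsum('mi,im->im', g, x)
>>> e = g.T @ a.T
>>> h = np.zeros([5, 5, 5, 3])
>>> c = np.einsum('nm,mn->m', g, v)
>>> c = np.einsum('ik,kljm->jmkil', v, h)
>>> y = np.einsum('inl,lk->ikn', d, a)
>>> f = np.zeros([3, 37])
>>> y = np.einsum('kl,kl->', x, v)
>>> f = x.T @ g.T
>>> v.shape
(11, 5)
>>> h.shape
(5, 5, 5, 3)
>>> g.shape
(5, 11)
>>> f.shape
(5, 5)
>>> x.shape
(11, 5)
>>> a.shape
(31, 5)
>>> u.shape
(3, 19)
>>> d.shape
(3, 19, 31)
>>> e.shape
(11, 31)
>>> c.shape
(5, 3, 5, 11, 5)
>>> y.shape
()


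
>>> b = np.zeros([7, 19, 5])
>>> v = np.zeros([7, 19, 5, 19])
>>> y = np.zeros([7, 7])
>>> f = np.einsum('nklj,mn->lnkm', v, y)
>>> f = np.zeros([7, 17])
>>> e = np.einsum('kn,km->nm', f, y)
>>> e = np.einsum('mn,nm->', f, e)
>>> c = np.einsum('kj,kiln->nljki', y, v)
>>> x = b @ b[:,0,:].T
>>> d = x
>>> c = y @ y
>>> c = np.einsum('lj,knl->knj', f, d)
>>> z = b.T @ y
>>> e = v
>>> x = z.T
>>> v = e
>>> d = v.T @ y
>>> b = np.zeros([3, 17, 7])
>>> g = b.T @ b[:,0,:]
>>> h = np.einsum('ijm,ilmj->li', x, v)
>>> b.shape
(3, 17, 7)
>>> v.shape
(7, 19, 5, 19)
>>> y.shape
(7, 7)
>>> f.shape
(7, 17)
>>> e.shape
(7, 19, 5, 19)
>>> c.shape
(7, 19, 17)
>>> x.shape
(7, 19, 5)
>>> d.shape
(19, 5, 19, 7)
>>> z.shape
(5, 19, 7)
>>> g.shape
(7, 17, 7)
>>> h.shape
(19, 7)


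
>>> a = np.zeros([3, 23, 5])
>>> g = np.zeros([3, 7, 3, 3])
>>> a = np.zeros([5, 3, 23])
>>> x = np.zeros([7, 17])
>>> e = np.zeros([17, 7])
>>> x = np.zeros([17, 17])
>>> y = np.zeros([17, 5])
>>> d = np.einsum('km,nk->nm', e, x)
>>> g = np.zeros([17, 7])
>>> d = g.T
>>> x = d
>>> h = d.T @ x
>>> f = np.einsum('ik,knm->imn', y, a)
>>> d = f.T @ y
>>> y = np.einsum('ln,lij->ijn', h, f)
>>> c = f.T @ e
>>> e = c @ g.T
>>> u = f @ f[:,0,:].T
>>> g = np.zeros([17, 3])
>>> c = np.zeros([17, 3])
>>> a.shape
(5, 3, 23)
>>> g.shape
(17, 3)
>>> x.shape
(7, 17)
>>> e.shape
(3, 23, 17)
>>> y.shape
(23, 3, 17)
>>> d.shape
(3, 23, 5)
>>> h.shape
(17, 17)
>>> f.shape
(17, 23, 3)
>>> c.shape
(17, 3)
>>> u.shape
(17, 23, 17)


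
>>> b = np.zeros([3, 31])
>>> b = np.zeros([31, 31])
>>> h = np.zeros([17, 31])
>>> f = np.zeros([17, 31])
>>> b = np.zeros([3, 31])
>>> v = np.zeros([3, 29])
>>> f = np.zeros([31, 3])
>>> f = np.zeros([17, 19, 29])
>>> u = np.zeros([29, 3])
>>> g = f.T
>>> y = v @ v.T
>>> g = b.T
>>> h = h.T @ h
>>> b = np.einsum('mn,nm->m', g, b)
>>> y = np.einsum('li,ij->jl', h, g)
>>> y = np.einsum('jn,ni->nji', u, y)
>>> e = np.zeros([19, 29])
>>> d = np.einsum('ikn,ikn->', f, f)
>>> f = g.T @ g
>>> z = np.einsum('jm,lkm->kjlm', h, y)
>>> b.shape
(31,)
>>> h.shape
(31, 31)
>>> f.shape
(3, 3)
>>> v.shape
(3, 29)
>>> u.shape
(29, 3)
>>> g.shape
(31, 3)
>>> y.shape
(3, 29, 31)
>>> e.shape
(19, 29)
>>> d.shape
()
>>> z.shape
(29, 31, 3, 31)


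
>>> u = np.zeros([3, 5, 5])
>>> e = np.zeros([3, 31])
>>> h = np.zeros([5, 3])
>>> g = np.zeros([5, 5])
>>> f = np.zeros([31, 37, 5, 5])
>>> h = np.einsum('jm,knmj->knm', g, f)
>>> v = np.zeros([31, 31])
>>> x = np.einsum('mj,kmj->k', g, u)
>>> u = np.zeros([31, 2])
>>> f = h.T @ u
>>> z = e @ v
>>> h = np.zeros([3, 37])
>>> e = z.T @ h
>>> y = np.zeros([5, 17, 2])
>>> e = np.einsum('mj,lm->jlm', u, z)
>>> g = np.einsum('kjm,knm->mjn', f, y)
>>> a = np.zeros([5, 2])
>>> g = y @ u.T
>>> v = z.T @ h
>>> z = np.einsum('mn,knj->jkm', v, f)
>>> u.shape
(31, 2)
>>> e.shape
(2, 3, 31)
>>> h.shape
(3, 37)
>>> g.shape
(5, 17, 31)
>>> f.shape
(5, 37, 2)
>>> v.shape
(31, 37)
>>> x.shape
(3,)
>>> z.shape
(2, 5, 31)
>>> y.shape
(5, 17, 2)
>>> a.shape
(5, 2)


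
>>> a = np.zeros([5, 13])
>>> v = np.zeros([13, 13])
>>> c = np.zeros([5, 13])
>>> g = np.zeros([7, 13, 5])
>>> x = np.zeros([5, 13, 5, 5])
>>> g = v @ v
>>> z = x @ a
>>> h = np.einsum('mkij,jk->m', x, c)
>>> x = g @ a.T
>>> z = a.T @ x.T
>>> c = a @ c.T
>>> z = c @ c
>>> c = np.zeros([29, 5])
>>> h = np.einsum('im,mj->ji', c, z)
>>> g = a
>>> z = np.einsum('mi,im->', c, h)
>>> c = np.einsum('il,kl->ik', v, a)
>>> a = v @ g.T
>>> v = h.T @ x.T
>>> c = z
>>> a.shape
(13, 5)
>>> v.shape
(29, 13)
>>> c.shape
()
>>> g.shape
(5, 13)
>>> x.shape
(13, 5)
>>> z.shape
()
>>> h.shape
(5, 29)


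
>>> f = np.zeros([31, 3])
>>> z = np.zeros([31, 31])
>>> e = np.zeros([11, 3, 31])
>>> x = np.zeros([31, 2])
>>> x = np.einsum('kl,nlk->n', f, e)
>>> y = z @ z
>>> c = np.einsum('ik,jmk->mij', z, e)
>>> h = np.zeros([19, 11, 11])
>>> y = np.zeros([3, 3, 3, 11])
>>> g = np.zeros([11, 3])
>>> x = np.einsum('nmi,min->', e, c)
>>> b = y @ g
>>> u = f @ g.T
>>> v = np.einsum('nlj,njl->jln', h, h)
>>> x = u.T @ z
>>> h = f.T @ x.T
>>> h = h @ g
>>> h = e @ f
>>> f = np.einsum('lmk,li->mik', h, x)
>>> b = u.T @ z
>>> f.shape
(3, 31, 3)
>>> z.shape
(31, 31)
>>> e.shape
(11, 3, 31)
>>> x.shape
(11, 31)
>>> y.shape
(3, 3, 3, 11)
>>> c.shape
(3, 31, 11)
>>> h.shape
(11, 3, 3)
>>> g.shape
(11, 3)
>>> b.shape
(11, 31)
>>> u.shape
(31, 11)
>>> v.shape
(11, 11, 19)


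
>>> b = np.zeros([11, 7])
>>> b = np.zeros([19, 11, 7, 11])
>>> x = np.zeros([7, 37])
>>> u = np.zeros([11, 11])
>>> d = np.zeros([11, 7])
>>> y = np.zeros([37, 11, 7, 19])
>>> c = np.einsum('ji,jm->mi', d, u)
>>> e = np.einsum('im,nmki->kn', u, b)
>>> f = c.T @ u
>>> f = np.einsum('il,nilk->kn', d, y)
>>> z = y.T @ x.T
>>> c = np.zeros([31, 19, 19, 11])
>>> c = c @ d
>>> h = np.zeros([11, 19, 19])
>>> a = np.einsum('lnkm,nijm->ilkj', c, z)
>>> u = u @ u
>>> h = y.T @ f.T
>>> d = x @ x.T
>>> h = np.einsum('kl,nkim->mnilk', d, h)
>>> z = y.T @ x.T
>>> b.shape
(19, 11, 7, 11)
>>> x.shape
(7, 37)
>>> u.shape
(11, 11)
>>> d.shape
(7, 7)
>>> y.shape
(37, 11, 7, 19)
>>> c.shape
(31, 19, 19, 7)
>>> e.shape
(7, 19)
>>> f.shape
(19, 37)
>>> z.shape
(19, 7, 11, 7)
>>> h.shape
(19, 19, 11, 7, 7)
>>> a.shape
(7, 31, 19, 11)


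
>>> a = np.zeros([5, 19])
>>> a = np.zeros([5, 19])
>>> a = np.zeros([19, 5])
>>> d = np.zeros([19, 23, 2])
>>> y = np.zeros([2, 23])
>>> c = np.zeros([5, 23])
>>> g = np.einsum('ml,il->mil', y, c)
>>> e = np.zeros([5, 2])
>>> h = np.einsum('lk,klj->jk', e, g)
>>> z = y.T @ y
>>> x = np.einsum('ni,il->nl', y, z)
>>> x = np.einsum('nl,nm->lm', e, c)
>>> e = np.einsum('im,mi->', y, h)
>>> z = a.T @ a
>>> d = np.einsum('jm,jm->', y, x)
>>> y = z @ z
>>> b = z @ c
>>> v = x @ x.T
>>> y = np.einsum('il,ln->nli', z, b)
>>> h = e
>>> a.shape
(19, 5)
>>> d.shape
()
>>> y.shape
(23, 5, 5)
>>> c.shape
(5, 23)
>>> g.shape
(2, 5, 23)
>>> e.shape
()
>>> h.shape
()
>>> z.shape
(5, 5)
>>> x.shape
(2, 23)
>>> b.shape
(5, 23)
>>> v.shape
(2, 2)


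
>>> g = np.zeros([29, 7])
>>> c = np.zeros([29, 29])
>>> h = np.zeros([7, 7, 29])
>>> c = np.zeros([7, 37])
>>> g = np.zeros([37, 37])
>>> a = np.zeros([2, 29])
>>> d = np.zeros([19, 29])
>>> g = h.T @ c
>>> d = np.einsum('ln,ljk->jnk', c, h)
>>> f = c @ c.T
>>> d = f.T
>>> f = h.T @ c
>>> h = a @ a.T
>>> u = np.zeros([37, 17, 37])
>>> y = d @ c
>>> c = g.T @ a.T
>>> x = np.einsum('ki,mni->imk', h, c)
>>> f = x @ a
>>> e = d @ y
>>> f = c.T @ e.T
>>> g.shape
(29, 7, 37)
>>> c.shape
(37, 7, 2)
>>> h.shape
(2, 2)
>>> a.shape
(2, 29)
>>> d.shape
(7, 7)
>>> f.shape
(2, 7, 7)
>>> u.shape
(37, 17, 37)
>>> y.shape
(7, 37)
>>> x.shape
(2, 37, 2)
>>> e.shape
(7, 37)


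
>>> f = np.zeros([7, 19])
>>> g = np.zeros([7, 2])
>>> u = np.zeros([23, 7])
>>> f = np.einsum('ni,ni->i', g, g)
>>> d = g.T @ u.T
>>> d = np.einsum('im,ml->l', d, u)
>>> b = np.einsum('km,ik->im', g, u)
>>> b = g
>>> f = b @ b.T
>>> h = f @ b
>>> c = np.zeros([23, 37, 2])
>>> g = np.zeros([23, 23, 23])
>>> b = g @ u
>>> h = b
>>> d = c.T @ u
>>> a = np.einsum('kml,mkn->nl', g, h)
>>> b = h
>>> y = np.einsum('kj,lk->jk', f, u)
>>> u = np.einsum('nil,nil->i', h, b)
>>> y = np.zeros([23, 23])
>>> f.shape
(7, 7)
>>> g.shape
(23, 23, 23)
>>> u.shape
(23,)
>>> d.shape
(2, 37, 7)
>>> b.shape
(23, 23, 7)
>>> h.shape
(23, 23, 7)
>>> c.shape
(23, 37, 2)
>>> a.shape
(7, 23)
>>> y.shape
(23, 23)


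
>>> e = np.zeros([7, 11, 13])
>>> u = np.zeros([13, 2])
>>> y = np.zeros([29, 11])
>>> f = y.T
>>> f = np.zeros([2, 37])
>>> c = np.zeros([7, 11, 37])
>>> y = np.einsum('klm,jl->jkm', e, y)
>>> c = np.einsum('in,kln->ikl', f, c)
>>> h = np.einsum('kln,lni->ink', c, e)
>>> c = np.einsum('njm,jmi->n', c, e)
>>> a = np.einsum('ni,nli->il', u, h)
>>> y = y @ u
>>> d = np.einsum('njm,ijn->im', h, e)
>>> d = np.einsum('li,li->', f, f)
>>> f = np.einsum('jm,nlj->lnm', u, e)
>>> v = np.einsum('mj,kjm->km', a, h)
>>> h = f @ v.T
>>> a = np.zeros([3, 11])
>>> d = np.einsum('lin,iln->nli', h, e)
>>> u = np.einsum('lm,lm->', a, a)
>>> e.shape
(7, 11, 13)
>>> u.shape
()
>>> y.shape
(29, 7, 2)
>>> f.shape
(11, 7, 2)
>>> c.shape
(2,)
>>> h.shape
(11, 7, 13)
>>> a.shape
(3, 11)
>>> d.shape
(13, 11, 7)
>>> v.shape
(13, 2)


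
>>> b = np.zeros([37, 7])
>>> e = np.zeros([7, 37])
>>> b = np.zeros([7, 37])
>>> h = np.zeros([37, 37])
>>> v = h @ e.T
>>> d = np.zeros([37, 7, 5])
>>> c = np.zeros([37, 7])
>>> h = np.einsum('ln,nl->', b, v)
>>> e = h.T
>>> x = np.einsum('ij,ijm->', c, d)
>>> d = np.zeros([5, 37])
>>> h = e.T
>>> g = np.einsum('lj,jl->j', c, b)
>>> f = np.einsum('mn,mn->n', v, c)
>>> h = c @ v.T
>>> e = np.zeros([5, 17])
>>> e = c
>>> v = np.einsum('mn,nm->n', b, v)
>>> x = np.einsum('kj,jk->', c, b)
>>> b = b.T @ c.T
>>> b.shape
(37, 37)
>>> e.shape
(37, 7)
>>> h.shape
(37, 37)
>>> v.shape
(37,)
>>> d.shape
(5, 37)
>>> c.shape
(37, 7)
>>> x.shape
()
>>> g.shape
(7,)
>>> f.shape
(7,)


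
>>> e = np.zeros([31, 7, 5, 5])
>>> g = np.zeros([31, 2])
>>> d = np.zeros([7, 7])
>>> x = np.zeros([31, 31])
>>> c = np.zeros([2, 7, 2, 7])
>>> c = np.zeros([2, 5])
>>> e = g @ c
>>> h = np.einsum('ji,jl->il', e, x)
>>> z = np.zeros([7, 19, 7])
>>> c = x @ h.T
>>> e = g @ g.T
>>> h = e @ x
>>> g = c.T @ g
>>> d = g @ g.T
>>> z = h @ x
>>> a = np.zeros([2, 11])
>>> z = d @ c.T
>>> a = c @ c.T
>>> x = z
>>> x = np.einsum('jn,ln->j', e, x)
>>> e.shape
(31, 31)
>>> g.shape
(5, 2)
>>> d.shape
(5, 5)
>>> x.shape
(31,)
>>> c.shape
(31, 5)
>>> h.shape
(31, 31)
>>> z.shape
(5, 31)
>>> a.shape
(31, 31)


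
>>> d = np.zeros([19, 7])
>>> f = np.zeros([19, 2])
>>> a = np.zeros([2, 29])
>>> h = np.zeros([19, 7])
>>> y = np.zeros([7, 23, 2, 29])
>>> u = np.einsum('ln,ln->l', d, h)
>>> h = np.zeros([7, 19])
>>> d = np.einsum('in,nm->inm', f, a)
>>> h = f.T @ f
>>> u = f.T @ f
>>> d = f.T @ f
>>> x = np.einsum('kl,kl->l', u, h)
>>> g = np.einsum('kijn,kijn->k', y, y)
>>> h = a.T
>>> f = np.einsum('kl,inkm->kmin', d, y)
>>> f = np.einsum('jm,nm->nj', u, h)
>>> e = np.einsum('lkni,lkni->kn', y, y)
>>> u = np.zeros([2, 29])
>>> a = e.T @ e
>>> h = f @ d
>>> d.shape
(2, 2)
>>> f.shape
(29, 2)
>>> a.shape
(2, 2)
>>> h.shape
(29, 2)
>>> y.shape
(7, 23, 2, 29)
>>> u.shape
(2, 29)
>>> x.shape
(2,)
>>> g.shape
(7,)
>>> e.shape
(23, 2)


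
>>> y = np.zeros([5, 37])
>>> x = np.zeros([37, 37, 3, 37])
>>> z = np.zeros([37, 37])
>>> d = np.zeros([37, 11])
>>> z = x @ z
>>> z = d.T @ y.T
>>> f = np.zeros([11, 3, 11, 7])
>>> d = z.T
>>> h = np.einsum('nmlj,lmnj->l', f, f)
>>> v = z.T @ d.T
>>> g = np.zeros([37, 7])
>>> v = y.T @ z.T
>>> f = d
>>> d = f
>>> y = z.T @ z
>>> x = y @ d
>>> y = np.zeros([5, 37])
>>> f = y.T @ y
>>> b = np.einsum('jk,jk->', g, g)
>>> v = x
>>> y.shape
(5, 37)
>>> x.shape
(5, 11)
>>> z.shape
(11, 5)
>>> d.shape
(5, 11)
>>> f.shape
(37, 37)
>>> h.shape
(11,)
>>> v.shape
(5, 11)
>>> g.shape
(37, 7)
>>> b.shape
()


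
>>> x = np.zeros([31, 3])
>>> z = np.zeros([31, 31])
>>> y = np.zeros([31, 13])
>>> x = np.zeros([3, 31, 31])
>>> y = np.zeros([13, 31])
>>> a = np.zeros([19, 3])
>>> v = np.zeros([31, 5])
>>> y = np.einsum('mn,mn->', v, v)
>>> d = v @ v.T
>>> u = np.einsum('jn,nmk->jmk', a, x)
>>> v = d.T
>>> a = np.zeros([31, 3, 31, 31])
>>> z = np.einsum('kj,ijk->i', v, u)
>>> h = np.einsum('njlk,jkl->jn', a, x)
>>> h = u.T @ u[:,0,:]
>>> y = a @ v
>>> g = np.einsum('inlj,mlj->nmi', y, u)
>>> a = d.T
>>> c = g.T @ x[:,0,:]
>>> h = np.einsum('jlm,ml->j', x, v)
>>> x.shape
(3, 31, 31)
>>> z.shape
(19,)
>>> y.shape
(31, 3, 31, 31)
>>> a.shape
(31, 31)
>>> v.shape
(31, 31)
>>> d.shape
(31, 31)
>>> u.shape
(19, 31, 31)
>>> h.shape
(3,)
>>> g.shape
(3, 19, 31)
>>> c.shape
(31, 19, 31)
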